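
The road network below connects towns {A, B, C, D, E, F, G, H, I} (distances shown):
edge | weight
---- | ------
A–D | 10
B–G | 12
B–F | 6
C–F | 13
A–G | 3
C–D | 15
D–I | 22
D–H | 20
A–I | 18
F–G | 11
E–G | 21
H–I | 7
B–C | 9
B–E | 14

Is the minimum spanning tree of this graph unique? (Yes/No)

Yes

Sort edges by weight, then run Kruskal:
A–G (3): add — endpoints in different components.
B–F (6): add — endpoints in different components.
H–I (7): add — endpoints in different components.
B–C (9): add — endpoints in different components.
A–D (10): add — endpoints in different components.
F–G (11): add — endpoints in different components.
B–G (12): skip — B and G already connected.
C–F (13): skip — C and F already connected.
B–E (14): add — endpoints in different components.
C–D (15): skip — C and D already connected.
A–I (18): add — endpoints in different components.
Every non-tree edge has weight strictly greater than the heaviest edge on the tree path between its endpoints, so the MST is unique.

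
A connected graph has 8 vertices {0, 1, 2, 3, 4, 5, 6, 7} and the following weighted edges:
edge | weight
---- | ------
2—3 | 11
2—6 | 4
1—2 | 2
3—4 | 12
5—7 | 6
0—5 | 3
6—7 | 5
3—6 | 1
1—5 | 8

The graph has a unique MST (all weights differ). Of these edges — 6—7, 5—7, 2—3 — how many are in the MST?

2

Kruskal's algorithm — process edges by increasing weight (ties by edge label):
3—6 (1): add — endpoints in different components.
1—2 (2): add — endpoints in different components.
0—5 (3): add — endpoints in different components.
2—6 (4): add — endpoints in different components.
6—7 (5): add — endpoints in different components.
5—7 (6): add — endpoints in different components.
1—5 (8): skip — 1 and 5 already connected.
2—3 (11): skip — 2 and 3 already connected.
3—4 (12): add — endpoints in different components.
MST edge set: {3—6, 1—2, 0—5, 2—6, 6—7, 5—7, 3—4}.
Of the listed edges, {6—7, 5—7} are in the MST → 2.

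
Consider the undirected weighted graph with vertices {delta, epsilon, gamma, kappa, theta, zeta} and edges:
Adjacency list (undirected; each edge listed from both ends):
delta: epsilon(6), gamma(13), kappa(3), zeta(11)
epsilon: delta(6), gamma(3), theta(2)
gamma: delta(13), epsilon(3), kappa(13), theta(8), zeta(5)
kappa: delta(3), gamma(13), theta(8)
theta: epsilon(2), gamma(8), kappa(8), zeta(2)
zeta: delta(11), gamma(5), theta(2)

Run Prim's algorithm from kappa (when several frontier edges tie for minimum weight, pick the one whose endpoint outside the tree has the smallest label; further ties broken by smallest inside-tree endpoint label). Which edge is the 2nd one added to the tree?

delta-epsilon

Prim, starting at kappa.
Step 1: cheapest edge leaving the tree is delta—kappa (3); add delta.
Step 2: cheapest edge leaving the tree is delta—epsilon (6); add epsilon.
Step 3: cheapest edge leaving the tree is epsilon—theta (2); add theta.
Step 4: cheapest edge leaving the tree is theta—zeta (2); add zeta.
Step 5: cheapest edge leaving the tree is epsilon—gamma (3); add gamma.
The 2nd edge added is delta—epsilon.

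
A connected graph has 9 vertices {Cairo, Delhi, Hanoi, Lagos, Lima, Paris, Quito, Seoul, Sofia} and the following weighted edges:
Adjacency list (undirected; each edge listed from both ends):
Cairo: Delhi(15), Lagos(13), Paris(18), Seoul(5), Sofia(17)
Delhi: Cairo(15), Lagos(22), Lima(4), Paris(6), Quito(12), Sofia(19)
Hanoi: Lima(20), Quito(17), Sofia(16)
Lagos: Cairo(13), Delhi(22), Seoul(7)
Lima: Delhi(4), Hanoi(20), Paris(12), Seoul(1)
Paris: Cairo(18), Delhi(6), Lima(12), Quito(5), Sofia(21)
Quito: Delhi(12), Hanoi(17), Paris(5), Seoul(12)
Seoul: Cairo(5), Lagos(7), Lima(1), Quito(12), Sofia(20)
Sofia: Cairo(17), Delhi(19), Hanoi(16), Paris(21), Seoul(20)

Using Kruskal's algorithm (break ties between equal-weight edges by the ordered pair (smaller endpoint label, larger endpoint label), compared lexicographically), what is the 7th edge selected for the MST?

Sort edges by weight, then run Kruskal:
Lima Seoul (1): add — endpoints in different components.
Delhi Lima (4): add — endpoints in different components.
Cairo Seoul (5): add — endpoints in different components.
Paris Quito (5): add — endpoints in different components.
Delhi Paris (6): add — endpoints in different components.
Lagos Seoul (7): add — endpoints in different components.
Delhi Quito (12): skip — Quito and Delhi already connected.
Lima Paris (12): skip — Lima and Paris already connected.
Quito Seoul (12): skip — Quito and Seoul already connected.
Cairo Lagos (13): skip — Cairo and Lagos already connected.
Cairo Delhi (15): skip — Cairo and Delhi already connected.
Hanoi Sofia (16): add — endpoints in different components.
Cairo Sofia (17): add — endpoints in different components.
The 7th edge added is Hanoi Sofia.

Hanoi-Sofia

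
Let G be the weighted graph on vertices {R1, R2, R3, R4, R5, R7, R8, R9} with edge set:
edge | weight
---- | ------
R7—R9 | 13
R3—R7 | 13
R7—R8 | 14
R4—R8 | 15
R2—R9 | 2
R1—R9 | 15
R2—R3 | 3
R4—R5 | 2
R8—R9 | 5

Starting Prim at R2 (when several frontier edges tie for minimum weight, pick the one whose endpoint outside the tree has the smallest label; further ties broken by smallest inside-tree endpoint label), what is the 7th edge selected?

R4-R5

Prim's algorithm from R2:
Step 1: frontier [R2—R9 2, R2—R3 3] → take R2—R9 (2); add R9.
Step 2: frontier [R2—R3 3, R8—R9 5, R7—R9 13, R1—R9 15] → take R2—R3 (3); add R3.
Step 3: frontier [R3—R7 13, R8—R9 5, R7—R9 13, R1—R9 15] → take R8—R9 (5); add R8.
Step 4: frontier [R3—R7 13, R7—R8 14, R4—R8 15, R7—R9 13, R1—R9 15] → take R3—R7 (13); add R7.
Step 5: frontier [R4—R8 15, R1—R9 15] → take R1—R9 (15); add R1.
Step 6: frontier [R4—R8 15] → take R4—R8 (15); add R4.
Step 7: frontier [R4—R5 2] → take R4—R5 (2); add R5.
The 7th edge added is R4—R5.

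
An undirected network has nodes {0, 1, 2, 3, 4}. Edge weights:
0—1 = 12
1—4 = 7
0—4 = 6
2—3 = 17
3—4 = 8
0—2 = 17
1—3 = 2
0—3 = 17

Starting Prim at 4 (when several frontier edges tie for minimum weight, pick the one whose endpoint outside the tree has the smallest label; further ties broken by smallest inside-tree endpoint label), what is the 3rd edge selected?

1-3

Grow the tree from 4 using Prim:
Step 1: frontier [0—4 6, 1—4 7, 3—4 8] → take 0—4 (6); add 0.
Step 2: frontier [0—1 12, 0—2 17, 0—3 17, 1—4 7, 3—4 8] → take 1—4 (7); add 1.
Step 3: frontier [0—2 17, 0—3 17, 1—3 2, 3—4 8] → take 1—3 (2); add 3.
Step 4: frontier [0—2 17, 2—3 17] → take 0—2 (17); add 2.
The 3rd edge added is 1—3.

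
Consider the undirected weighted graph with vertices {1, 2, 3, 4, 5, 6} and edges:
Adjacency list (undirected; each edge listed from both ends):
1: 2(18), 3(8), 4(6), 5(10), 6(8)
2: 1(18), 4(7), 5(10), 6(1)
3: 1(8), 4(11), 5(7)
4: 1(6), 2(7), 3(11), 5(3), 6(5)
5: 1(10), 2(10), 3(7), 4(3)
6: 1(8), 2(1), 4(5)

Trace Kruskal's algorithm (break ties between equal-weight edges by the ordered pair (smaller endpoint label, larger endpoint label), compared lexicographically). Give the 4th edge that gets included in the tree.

1-4

Kruskal: consider edges lightest-first.
2-6 (1): add. Components now {1} {2,6} {3} {4} {5}
4-5 (3): add. Components now {1} {2,6} {3} {4,5}
4-6 (5): add. Components now {1} {2,4,5,6} {3}
1-4 (6): add. Components now {1,2,4,5,6} {3}
2-4 (7): skip — 2 and 4 already connected.
3-5 (7): add. Components now {1,2,3,4,5,6}
The 4th edge added is 1-4.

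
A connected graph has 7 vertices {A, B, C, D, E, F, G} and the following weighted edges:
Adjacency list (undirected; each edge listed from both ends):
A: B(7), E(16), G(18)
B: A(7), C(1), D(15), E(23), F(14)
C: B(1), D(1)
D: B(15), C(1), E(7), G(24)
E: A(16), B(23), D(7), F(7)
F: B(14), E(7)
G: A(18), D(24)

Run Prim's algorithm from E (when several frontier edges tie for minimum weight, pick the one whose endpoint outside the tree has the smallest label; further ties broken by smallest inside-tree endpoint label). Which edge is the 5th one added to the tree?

Prim's algorithm from E:
Step 1: frontier [D E 7, E F 7, A E 16, B E 23] → take D E (7); add D.
Step 2: frontier [C D 1, B D 15, D G 24, E F 7, A E 16, B E 23] → take C D (1); add C.
Step 3: frontier [B C 1, B D 15, D G 24, E F 7, A E 16, B E 23] → take B C (1); add B.
Step 4: frontier [A B 7, B F 14, D G 24, E F 7, A E 16] → take A B (7); add A.
Step 5: frontier [A G 18, B F 14, D G 24, E F 7] → take E F (7); add F.
Step 6: frontier [A G 18, D G 24] → take A G (18); add G.
The 5th edge added is E F.

E-F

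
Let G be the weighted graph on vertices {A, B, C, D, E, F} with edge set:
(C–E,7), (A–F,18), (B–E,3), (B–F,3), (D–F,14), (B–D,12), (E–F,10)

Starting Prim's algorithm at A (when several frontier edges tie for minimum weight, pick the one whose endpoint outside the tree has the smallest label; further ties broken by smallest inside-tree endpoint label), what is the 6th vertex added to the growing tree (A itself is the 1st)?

D

Prim's algorithm from A:
Step 1: cheapest edge leaving the tree is A–F (18); add F.
Step 2: cheapest edge leaving the tree is B–F (3); add B.
Step 3: cheapest edge leaving the tree is B–E (3); add E.
Step 4: cheapest edge leaving the tree is C–E (7); add C.
Step 5: cheapest edge leaving the tree is B–D (12); add D.
Vertex order: A, F, B, E, C, D. The 6th vertex is D.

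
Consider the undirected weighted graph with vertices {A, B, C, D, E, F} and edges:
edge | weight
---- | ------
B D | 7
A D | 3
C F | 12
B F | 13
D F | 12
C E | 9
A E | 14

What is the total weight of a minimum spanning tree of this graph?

43

Prim's algorithm from E:
Step 1: cheapest edge leaving the tree is C E (9); add C.
Step 2: cheapest edge leaving the tree is C F (12); add F.
Step 3: cheapest edge leaving the tree is D F (12); add D.
Step 4: cheapest edge leaving the tree is A D (3); add A.
Step 5: cheapest edge leaving the tree is B D (7); add B.
MST edges: C E, C F, D F, A D, B D; total weight 9+12+12+3+7 = 43.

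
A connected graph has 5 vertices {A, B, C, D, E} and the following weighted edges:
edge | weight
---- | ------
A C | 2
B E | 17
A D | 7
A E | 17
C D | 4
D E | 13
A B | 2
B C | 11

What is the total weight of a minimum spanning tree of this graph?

21

Kruskal's algorithm — process edges by increasing weight (ties by edge label):
A B (2): add — endpoints in different components.
A C (2): add — endpoints in different components.
C D (4): add — endpoints in different components.
A D (7): skip — A and D already connected.
B C (11): skip — B and C already connected.
D E (13): add — endpoints in different components.
MST edges: A B, A C, C D, D E; total weight 2+2+4+13 = 21.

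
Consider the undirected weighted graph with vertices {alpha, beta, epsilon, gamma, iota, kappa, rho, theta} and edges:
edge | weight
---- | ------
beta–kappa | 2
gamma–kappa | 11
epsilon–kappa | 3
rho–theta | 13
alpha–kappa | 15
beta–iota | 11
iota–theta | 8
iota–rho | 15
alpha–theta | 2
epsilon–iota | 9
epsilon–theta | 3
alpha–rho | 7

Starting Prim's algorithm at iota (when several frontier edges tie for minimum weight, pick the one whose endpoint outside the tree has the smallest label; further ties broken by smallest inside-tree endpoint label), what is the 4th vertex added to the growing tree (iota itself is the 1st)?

epsilon

Prim, starting at iota.
Step 1: cheapest edge leaving the tree is iota–theta (8); add theta.
Step 2: cheapest edge leaving the tree is alpha–theta (2); add alpha.
Step 3: cheapest edge leaving the tree is epsilon–theta (3); add epsilon.
Step 4: cheapest edge leaving the tree is epsilon–kappa (3); add kappa.
Step 5: cheapest edge leaving the tree is beta–kappa (2); add beta.
Step 6: cheapest edge leaving the tree is alpha–rho (7); add rho.
Step 7: cheapest edge leaving the tree is gamma–kappa (11); add gamma.
Vertex order: iota, theta, alpha, epsilon, kappa, beta, rho, gamma. The 4th vertex is epsilon.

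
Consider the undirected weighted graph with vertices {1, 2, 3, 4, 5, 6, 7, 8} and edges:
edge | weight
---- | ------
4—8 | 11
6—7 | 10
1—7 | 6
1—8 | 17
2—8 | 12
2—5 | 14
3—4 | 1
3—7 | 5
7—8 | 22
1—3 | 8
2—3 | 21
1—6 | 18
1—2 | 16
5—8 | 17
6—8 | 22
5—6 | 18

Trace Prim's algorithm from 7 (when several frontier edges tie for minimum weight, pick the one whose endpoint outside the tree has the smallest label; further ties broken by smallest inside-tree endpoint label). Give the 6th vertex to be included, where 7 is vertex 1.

Prim, starting at 7.
Step 1: cheapest edge leaving the tree is 3—7 (5); add 3.
Step 2: cheapest edge leaving the tree is 3—4 (1); add 4.
Step 3: cheapest edge leaving the tree is 1—7 (6); add 1.
Step 4: cheapest edge leaving the tree is 6—7 (10); add 6.
Step 5: cheapest edge leaving the tree is 4—8 (11); add 8.
Step 6: cheapest edge leaving the tree is 2—8 (12); add 2.
Step 7: cheapest edge leaving the tree is 2—5 (14); add 5.
Vertex order: 7, 3, 4, 1, 6, 8, 2, 5. The 6th vertex is 8.

8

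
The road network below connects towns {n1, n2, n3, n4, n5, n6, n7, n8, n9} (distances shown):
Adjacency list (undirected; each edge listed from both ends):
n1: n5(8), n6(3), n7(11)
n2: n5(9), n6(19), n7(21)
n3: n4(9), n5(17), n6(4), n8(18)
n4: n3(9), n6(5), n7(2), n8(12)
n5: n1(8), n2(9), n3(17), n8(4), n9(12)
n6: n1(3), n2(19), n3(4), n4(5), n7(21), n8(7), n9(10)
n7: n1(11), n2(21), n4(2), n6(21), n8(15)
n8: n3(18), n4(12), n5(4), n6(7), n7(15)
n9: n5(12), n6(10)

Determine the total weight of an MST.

Grow the tree from n9 using Prim:
Step 1: cheapest edge leaving the tree is n6—n9 (10); add n6.
Step 2: cheapest edge leaving the tree is n1—n6 (3); add n1.
Step 3: cheapest edge leaving the tree is n3—n6 (4); add n3.
Step 4: cheapest edge leaving the tree is n4—n6 (5); add n4.
Step 5: cheapest edge leaving the tree is n4—n7 (2); add n7.
Step 6: cheapest edge leaving the tree is n6—n8 (7); add n8.
Step 7: cheapest edge leaving the tree is n5—n8 (4); add n5.
Step 8: cheapest edge leaving the tree is n2—n5 (9); add n2.
MST edges: n6—n9, n1—n6, n3—n6, n4—n6, n4—n7, n6—n8, n5—n8, n2—n5; total weight 10+3+4+5+2+7+4+9 = 44.

44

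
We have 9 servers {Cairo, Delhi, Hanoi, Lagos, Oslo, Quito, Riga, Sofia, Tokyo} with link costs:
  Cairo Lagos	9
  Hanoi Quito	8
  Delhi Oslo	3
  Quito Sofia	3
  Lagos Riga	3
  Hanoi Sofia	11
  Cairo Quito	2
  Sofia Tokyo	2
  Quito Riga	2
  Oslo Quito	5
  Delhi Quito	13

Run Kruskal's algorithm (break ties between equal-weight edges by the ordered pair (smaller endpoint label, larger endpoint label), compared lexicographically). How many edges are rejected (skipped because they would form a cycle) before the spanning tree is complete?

0

Kruskal: consider edges lightest-first.
Cairo Quito (2): add — endpoints in different components.
Quito Riga (2): add — endpoints in different components.
Sofia Tokyo (2): add — endpoints in different components.
Delhi Oslo (3): add — endpoints in different components.
Lagos Riga (3): add — endpoints in different components.
Quito Sofia (3): add — endpoints in different components.
Oslo Quito (5): add — endpoints in different components.
Hanoi Quito (8): add — endpoints in different components.
Edges rejected before the tree was complete: 0.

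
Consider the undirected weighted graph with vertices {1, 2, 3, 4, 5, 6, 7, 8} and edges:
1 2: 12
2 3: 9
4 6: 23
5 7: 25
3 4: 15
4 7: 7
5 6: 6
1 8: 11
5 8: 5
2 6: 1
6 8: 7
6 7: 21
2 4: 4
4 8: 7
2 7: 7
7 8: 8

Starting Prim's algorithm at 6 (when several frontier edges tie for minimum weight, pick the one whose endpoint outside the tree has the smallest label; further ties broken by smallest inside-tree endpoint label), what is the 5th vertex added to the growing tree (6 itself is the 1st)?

Prim, starting at 6.
Step 1: cheapest edge leaving the tree is 2 6 (1); add 2.
Step 2: cheapest edge leaving the tree is 2 4 (4); add 4.
Step 3: cheapest edge leaving the tree is 5 6 (6); add 5.
Step 4: cheapest edge leaving the tree is 5 8 (5); add 8.
Step 5: cheapest edge leaving the tree is 2 7 (7); add 7.
Step 6: cheapest edge leaving the tree is 2 3 (9); add 3.
Step 7: cheapest edge leaving the tree is 1 8 (11); add 1.
Vertex order: 6, 2, 4, 5, 8, 7, 3, 1. The 5th vertex is 8.

8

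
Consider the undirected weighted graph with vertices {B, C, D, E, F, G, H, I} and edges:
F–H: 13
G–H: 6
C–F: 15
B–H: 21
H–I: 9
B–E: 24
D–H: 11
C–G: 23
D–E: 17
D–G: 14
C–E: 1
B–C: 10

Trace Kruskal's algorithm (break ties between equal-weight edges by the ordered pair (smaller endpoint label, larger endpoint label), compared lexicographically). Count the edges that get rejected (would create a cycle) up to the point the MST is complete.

Kruskal: consider edges lightest-first.
C–E (1): add — endpoints in different components.
G–H (6): add — endpoints in different components.
H–I (9): add — endpoints in different components.
B–C (10): add — endpoints in different components.
D–H (11): add — endpoints in different components.
F–H (13): add — endpoints in different components.
D–G (14): skip — D and G already connected.
C–F (15): add — endpoints in different components.
Edges rejected before the tree was complete: 1.

1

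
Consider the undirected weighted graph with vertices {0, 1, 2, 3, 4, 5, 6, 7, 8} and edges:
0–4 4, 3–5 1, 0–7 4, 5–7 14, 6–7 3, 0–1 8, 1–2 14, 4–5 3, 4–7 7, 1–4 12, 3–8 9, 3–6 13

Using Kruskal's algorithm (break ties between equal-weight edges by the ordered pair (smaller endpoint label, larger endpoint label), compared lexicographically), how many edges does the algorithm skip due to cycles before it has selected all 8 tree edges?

Sort edges by weight, then run Kruskal:
3–5 (1): add — endpoints in different components.
4–5 (3): add — endpoints in different components.
6–7 (3): add — endpoints in different components.
0–4 (4): add — endpoints in different components.
0–7 (4): add — endpoints in different components.
4–7 (7): skip — 4 and 7 already connected.
0–1 (8): add — endpoints in different components.
3–8 (9): add — endpoints in different components.
1–4 (12): skip — 1 and 4 already connected.
3–6 (13): skip — 3 and 6 already connected.
1–2 (14): add — endpoints in different components.
Edges rejected before the tree was complete: 3.

3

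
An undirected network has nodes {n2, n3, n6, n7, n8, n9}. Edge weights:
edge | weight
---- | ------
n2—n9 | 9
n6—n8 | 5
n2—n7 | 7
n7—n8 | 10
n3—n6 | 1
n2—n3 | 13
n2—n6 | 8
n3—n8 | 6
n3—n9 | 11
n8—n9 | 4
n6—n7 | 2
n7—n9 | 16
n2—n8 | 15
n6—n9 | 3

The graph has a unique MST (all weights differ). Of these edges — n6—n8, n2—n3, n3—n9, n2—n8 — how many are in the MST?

0

Kruskal's algorithm — process edges by increasing weight (ties by edge label):
n3—n6 (1): add. Components now {n3,n6} {n2} {n7} {n9} {n8}
n6—n7 (2): add. Components now {n3,n6,n7} {n2} {n9} {n8}
n6—n9 (3): add. Components now {n3,n6,n7,n9} {n2} {n8}
n8—n9 (4): add. Components now {n3,n6,n7,n8,n9} {n2}
n6—n8 (5): skip — n6 and n8 already connected.
n3—n8 (6): skip — n8 and n3 already connected.
n2—n7 (7): add. Components now {n2,n3,n6,n7,n8,n9}
MST edge set: {n3—n6, n6—n7, n6—n9, n8—n9, n2—n7}.
Of the listed edges, {} are in the MST → 0.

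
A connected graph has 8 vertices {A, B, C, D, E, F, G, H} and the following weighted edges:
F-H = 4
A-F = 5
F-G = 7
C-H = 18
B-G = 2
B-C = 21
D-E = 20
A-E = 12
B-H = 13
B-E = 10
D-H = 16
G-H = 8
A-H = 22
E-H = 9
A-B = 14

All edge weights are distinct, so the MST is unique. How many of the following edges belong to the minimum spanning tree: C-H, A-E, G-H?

Sort edges by weight, then run Kruskal:
B-G (2): add — endpoints in different components.
F-H (4): add — endpoints in different components.
A-F (5): add — endpoints in different components.
F-G (7): add — endpoints in different components.
G-H (8): skip — G and H already connected.
E-H (9): add — endpoints in different components.
B-E (10): skip — B and E already connected.
A-E (12): skip — A and E already connected.
B-H (13): skip — B and H already connected.
A-B (14): skip — A and B already connected.
D-H (16): add — endpoints in different components.
C-H (18): add — endpoints in different components.
MST edge set: {B-G, F-H, A-F, F-G, E-H, D-H, C-H}.
Of the listed edges, {C-H} are in the MST → 1.

1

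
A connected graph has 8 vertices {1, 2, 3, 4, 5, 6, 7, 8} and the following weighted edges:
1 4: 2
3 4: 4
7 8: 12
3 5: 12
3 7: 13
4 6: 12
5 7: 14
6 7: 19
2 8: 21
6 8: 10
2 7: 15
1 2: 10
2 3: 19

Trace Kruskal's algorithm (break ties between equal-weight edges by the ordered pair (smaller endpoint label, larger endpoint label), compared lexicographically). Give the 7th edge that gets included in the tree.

7-8

Kruskal: consider edges lightest-first.
1 4 (2): add — endpoints in different components.
3 4 (4): add — endpoints in different components.
1 2 (10): add — endpoints in different components.
6 8 (10): add — endpoints in different components.
3 5 (12): add — endpoints in different components.
4 6 (12): add — endpoints in different components.
7 8 (12): add — endpoints in different components.
The 7th edge added is 7 8.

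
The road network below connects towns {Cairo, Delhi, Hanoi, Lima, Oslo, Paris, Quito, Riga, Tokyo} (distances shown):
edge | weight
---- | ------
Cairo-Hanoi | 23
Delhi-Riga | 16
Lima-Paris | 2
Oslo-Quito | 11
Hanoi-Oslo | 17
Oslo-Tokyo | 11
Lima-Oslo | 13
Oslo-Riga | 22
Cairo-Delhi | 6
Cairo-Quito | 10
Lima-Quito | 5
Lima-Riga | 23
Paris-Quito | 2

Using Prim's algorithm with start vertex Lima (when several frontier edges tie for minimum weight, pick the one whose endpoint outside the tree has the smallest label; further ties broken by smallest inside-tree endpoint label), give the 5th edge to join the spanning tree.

Oslo-Quito

Grow the tree from Lima using Prim:
Step 1: frontier [Lima-Paris 2, Lima-Quito 5, Lima-Oslo 13, Lima-Riga 23] → take Lima-Paris (2); add Paris.
Step 2: frontier [Lima-Quito 5, Lima-Oslo 13, Lima-Riga 23, Paris-Quito 2] → take Paris-Quito (2); add Quito.
Step 3: frontier [Lima-Oslo 13, Lima-Riga 23, Cairo-Quito 10, Oslo-Quito 11] → take Cairo-Quito (10); add Cairo.
Step 4: frontier [Cairo-Delhi 6, Cairo-Hanoi 23, Lima-Oslo 13, Lima-Riga 23, Oslo-Quito 11] → take Cairo-Delhi (6); add Delhi.
Step 5: frontier [Cairo-Hanoi 23, Delhi-Riga 16, Lima-Oslo 13, Lima-Riga 23, Oslo-Quito 11] → take Oslo-Quito (11); add Oslo.
Step 6: frontier [Cairo-Hanoi 23, Delhi-Riga 16, Lima-Riga 23, Oslo-Tokyo 11, Hanoi-Oslo 17, Oslo-Riga 22] → take Oslo-Tokyo (11); add Tokyo.
Step 7: frontier [Cairo-Hanoi 23, Delhi-Riga 16, Lima-Riga 23, Hanoi-Oslo 17, Oslo-Riga 22] → take Delhi-Riga (16); add Riga.
Step 8: frontier [Cairo-Hanoi 23, Hanoi-Oslo 17] → take Hanoi-Oslo (17); add Hanoi.
The 5th edge added is Oslo-Quito.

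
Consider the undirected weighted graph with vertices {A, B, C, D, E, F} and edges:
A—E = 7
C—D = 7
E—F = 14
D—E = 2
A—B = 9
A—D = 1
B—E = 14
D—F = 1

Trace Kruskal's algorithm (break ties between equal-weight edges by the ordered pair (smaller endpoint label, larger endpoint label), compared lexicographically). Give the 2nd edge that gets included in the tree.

D-F

Kruskal's algorithm — process edges by increasing weight (ties by edge label):
A—D (1): add. Components now {A,D} {B} {C} {E} {F}
D—F (1): add. Components now {A,D,F} {B} {C} {E}
D—E (2): add. Components now {A,D,E,F} {B} {C}
A—E (7): skip — A and E already connected.
C—D (7): add. Components now {A,C,D,E,F} {B}
A—B (9): add. Components now {A,B,C,D,E,F}
The 2nd edge added is D—F.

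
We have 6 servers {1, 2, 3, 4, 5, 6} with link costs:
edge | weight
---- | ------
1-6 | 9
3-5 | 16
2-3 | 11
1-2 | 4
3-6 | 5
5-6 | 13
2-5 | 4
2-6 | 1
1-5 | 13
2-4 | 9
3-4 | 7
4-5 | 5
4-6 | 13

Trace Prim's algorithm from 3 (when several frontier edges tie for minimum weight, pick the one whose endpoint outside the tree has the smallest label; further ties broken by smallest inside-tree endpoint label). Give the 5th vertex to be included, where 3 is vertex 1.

5

Prim's algorithm from 3:
Step 1: cheapest edge leaving the tree is 3-6 (5); add 6.
Step 2: cheapest edge leaving the tree is 2-6 (1); add 2.
Step 3: cheapest edge leaving the tree is 1-2 (4); add 1.
Step 4: cheapest edge leaving the tree is 2-5 (4); add 5.
Step 5: cheapest edge leaving the tree is 4-5 (5); add 4.
Vertex order: 3, 6, 2, 1, 5, 4. The 5th vertex is 5.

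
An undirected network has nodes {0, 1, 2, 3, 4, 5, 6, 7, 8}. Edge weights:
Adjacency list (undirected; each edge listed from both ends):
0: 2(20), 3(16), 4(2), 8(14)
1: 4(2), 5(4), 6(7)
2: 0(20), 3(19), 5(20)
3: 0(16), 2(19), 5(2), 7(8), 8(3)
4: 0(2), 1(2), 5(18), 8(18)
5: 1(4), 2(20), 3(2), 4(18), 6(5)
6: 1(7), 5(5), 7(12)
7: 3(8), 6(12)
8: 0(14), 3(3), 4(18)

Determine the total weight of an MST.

Prim, starting at 1.
Step 1: cheapest edge leaving the tree is 1—4 (2); add 4.
Step 2: cheapest edge leaving the tree is 0—4 (2); add 0.
Step 3: cheapest edge leaving the tree is 1—5 (4); add 5.
Step 4: cheapest edge leaving the tree is 3—5 (2); add 3.
Step 5: cheapest edge leaving the tree is 3—8 (3); add 8.
Step 6: cheapest edge leaving the tree is 5—6 (5); add 6.
Step 7: cheapest edge leaving the tree is 3—7 (8); add 7.
Step 8: cheapest edge leaving the tree is 2—3 (19); add 2.
MST edges: 1—4, 0—4, 1—5, 3—5, 3—8, 5—6, 3—7, 2—3; total weight 2+2+4+2+3+5+8+19 = 45.

45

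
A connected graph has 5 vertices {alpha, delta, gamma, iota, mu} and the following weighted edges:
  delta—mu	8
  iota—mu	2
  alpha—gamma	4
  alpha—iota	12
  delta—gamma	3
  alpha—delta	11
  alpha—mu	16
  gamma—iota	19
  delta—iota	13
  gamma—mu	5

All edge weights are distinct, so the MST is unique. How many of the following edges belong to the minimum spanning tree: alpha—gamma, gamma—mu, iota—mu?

3

Sort edges by weight, then run Kruskal:
iota—mu (2): add. Components now {gamma} {delta} {alpha} {iota,mu}
delta—gamma (3): add. Components now {delta,gamma} {alpha} {iota,mu}
alpha—gamma (4): add. Components now {alpha,delta,gamma} {iota,mu}
gamma—mu (5): add. Components now {alpha,delta,gamma,iota,mu}
MST edge set: {iota—mu, delta—gamma, alpha—gamma, gamma—mu}.
Of the listed edges, {alpha—gamma, gamma—mu, iota—mu} are in the MST → 3.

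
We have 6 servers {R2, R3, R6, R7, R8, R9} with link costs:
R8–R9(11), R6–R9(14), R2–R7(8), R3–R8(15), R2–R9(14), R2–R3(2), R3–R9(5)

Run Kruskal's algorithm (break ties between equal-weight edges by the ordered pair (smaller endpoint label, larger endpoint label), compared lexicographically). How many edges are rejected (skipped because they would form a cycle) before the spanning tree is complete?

Sort edges by weight, then run Kruskal:
R2–R3 (2): add — endpoints in different components.
R3–R9 (5): add — endpoints in different components.
R2–R7 (8): add — endpoints in different components.
R8–R9 (11): add — endpoints in different components.
R2–R9 (14): skip — R2 and R9 already connected.
R6–R9 (14): add — endpoints in different components.
Edges rejected before the tree was complete: 1.

1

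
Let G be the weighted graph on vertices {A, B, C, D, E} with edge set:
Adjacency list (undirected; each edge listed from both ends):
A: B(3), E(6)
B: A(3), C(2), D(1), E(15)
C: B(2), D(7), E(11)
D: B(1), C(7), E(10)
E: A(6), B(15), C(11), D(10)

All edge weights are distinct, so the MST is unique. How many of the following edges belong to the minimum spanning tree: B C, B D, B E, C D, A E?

3

Sort edges by weight, then run Kruskal:
B D (1): add. Components now {A} {B,D} {C} {E}
B C (2): add. Components now {A} {B,C,D} {E}
A B (3): add. Components now {A,B,C,D} {E}
A E (6): add. Components now {A,B,C,D,E}
MST edge set: {B D, B C, A B, A E}.
Of the listed edges, {B C, B D, A E} are in the MST → 3.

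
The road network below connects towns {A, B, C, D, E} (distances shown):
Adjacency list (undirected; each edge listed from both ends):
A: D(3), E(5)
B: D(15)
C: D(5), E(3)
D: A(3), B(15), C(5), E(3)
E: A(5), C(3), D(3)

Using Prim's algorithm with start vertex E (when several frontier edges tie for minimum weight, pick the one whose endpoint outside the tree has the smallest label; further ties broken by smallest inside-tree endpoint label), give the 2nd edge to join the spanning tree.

D-E

Grow the tree from E using Prim:
Step 1: frontier [C—E 3, D—E 3, A—E 5] → take C—E (3); add C.
Step 2: frontier [C—D 5, D—E 3, A—E 5] → take D—E (3); add D.
Step 3: frontier [A—D 3, B—D 15, A—E 5] → take A—D (3); add A.
Step 4: frontier [B—D 15] → take B—D (15); add B.
The 2nd edge added is D—E.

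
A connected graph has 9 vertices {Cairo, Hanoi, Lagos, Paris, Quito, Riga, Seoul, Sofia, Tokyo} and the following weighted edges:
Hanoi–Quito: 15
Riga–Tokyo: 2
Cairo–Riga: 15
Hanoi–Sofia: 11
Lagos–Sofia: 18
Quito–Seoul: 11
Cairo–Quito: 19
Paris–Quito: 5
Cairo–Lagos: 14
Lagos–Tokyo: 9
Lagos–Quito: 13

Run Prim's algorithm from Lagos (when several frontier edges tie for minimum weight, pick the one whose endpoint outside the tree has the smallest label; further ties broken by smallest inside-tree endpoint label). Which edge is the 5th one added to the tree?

Quito-Seoul

Prim's algorithm from Lagos:
Step 1: cheapest edge leaving the tree is Lagos–Tokyo (9); add Tokyo.
Step 2: cheapest edge leaving the tree is Riga–Tokyo (2); add Riga.
Step 3: cheapest edge leaving the tree is Lagos–Quito (13); add Quito.
Step 4: cheapest edge leaving the tree is Paris–Quito (5); add Paris.
Step 5: cheapest edge leaving the tree is Quito–Seoul (11); add Seoul.
Step 6: cheapest edge leaving the tree is Cairo–Lagos (14); add Cairo.
Step 7: cheapest edge leaving the tree is Hanoi–Quito (15); add Hanoi.
Step 8: cheapest edge leaving the tree is Hanoi–Sofia (11); add Sofia.
The 5th edge added is Quito–Seoul.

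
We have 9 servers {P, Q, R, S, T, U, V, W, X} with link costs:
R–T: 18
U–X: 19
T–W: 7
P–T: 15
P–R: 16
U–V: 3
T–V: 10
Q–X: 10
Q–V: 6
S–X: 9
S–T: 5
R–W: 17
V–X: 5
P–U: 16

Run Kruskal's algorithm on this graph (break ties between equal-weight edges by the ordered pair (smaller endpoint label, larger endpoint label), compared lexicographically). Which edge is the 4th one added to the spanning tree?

Q-V

Sort edges by weight, then run Kruskal:
U–V (3): add — endpoints in different components.
S–T (5): add — endpoints in different components.
V–X (5): add — endpoints in different components.
Q–V (6): add — endpoints in different components.
T–W (7): add — endpoints in different components.
S–X (9): add — endpoints in different components.
Q–X (10): skip — Q and X already connected.
T–V (10): skip — T and V already connected.
P–T (15): add — endpoints in different components.
P–R (16): add — endpoints in different components.
The 4th edge added is Q–V.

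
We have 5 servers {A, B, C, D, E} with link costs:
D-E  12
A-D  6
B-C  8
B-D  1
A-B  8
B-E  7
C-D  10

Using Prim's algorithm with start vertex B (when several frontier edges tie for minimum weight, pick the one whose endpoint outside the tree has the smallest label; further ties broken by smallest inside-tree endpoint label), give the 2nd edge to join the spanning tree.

A-D

Prim's algorithm from B:
Step 1: cheapest edge leaving the tree is B-D (1); add D.
Step 2: cheapest edge leaving the tree is A-D (6); add A.
Step 3: cheapest edge leaving the tree is B-E (7); add E.
Step 4: cheapest edge leaving the tree is B-C (8); add C.
The 2nd edge added is A-D.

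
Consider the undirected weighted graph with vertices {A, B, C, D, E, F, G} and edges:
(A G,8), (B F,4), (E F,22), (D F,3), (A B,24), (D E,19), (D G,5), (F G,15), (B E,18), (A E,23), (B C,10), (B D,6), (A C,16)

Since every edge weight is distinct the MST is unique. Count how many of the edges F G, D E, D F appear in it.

1

Kruskal: consider edges lightest-first.
D F (3): add — endpoints in different components.
B F (4): add — endpoints in different components.
D G (5): add — endpoints in different components.
B D (6): skip — B and D already connected.
A G (8): add — endpoints in different components.
B C (10): add — endpoints in different components.
F G (15): skip — F and G already connected.
A C (16): skip — A and C already connected.
B E (18): add — endpoints in different components.
MST edge set: {D F, B F, D G, A G, B C, B E}.
Of the listed edges, {D F} are in the MST → 1.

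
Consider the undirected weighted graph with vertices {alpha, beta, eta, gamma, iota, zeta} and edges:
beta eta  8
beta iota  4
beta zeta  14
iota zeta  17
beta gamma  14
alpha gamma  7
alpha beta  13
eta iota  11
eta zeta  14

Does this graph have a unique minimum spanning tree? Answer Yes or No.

Kruskal: consider edges lightest-first.
beta iota (4): add. Components now {alpha} {zeta} {eta} {beta,iota} {gamma}
alpha gamma (7): add. Components now {alpha,gamma} {zeta} {eta} {beta,iota}
beta eta (8): add. Components now {alpha,gamma} {zeta} {beta,eta,iota}
eta iota (11): skip — eta and iota already connected.
alpha beta (13): add. Components now {alpha,beta,eta,gamma,iota} {zeta}
beta gamma (14): skip — beta and gamma already connected.
beta zeta (14): add. Components now {alpha,beta,eta,gamma,iota,zeta}
Non-tree edge eta zeta has weight 14, equal to the heaviest edge on its tree cycle — swapping gives another MST of the same weight. Not unique.

No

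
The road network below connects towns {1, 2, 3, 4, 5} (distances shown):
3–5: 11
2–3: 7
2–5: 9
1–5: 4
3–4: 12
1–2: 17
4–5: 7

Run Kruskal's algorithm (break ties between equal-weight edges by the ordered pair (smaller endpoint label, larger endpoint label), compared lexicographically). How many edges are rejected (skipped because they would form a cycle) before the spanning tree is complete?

Kruskal's algorithm — process edges by increasing weight (ties by edge label):
1–5 (4): add. Components now {1,5} {2} {3} {4}
2–3 (7): add. Components now {1,5} {2,3} {4}
4–5 (7): add. Components now {1,4,5} {2,3}
2–5 (9): add. Components now {1,2,3,4,5}
Edges rejected before the tree was complete: 0.

0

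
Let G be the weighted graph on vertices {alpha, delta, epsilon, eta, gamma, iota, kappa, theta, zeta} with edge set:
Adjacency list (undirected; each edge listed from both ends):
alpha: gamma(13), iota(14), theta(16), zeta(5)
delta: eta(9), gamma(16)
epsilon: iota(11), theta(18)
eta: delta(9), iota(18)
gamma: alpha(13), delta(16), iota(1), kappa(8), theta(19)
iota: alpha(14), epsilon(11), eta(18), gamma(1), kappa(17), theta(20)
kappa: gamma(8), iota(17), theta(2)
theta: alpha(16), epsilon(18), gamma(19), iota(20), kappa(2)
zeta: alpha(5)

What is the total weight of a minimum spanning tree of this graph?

65

Prim's algorithm from kappa:
Step 1: cheapest edge leaving the tree is kappa–theta (2); add theta.
Step 2: cheapest edge leaving the tree is gamma–kappa (8); add gamma.
Step 3: cheapest edge leaving the tree is gamma–iota (1); add iota.
Step 4: cheapest edge leaving the tree is epsilon–iota (11); add epsilon.
Step 5: cheapest edge leaving the tree is alpha–gamma (13); add alpha.
Step 6: cheapest edge leaving the tree is alpha–zeta (5); add zeta.
Step 7: cheapest edge leaving the tree is delta–gamma (16); add delta.
Step 8: cheapest edge leaving the tree is delta–eta (9); add eta.
MST edges: kappa–theta, gamma–kappa, gamma–iota, epsilon–iota, alpha–gamma, alpha–zeta, delta–gamma, delta–eta; total weight 2+8+1+11+13+5+16+9 = 65.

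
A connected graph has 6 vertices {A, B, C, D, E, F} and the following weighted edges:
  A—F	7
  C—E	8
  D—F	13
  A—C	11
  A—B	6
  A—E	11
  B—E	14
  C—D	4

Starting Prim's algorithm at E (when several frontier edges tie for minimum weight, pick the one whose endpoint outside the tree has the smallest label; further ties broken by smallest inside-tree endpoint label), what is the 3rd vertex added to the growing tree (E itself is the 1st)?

D

Grow the tree from E using Prim:
Step 1: cheapest edge leaving the tree is C—E (8); add C.
Step 2: cheapest edge leaving the tree is C—D (4); add D.
Step 3: cheapest edge leaving the tree is A—C (11); add A.
Step 4: cheapest edge leaving the tree is A—B (6); add B.
Step 5: cheapest edge leaving the tree is A—F (7); add F.
Vertex order: E, C, D, A, B, F. The 3rd vertex is D.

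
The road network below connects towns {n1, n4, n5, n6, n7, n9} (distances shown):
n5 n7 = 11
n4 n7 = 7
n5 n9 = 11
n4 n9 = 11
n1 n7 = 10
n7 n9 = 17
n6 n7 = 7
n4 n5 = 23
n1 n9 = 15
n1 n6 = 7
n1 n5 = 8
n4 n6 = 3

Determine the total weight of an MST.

36

Kruskal's algorithm — process edges by increasing weight (ties by edge label):
n4 n6 (3): add. Components now {n4,n6} {n1} {n5} {n7} {n9}
n1 n6 (7): add. Components now {n1,n4,n6} {n5} {n7} {n9}
n4 n7 (7): add. Components now {n1,n4,n6,n7} {n5} {n9}
n6 n7 (7): skip — n6 and n7 already connected.
n1 n5 (8): add. Components now {n1,n4,n5,n6,n7} {n9}
n1 n7 (10): skip — n1 and n7 already connected.
n4 n9 (11): add. Components now {n1,n4,n5,n6,n7,n9}
MST edges: n4 n6, n1 n6, n4 n7, n1 n5, n4 n9; total weight 3+7+7+8+11 = 36.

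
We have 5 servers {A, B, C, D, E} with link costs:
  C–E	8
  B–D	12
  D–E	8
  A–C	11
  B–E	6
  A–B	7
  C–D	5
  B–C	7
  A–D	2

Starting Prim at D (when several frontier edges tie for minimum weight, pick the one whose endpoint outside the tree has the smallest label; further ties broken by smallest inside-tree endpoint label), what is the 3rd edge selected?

A-B

Prim, starting at D.
Step 1: frontier [A–D 2, C–D 5, D–E 8, B–D 12] → take A–D (2); add A.
Step 2: frontier [A–B 7, A–C 11, C–D 5, D–E 8, B–D 12] → take C–D (5); add C.
Step 3: frontier [A–B 7, B–C 7, C–E 8, D–E 8, B–D 12] → take A–B (7); add B.
Step 4: frontier [B–E 6, C–E 8, D–E 8] → take B–E (6); add E.
The 3rd edge added is A–B.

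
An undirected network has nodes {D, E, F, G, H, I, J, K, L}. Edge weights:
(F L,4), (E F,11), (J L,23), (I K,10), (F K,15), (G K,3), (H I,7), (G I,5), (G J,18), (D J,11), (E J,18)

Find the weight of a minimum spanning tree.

74

Kruskal's algorithm — process edges by increasing weight (ties by edge label):
G K (3): add — endpoints in different components.
F L (4): add — endpoints in different components.
G I (5): add — endpoints in different components.
H I (7): add — endpoints in different components.
I K (10): skip — I and K already connected.
D J (11): add — endpoints in different components.
E F (11): add — endpoints in different components.
F K (15): add — endpoints in different components.
E J (18): add — endpoints in different components.
MST edges: G K, F L, G I, H I, D J, E F, F K, E J; total weight 3+4+5+7+11+11+15+18 = 74.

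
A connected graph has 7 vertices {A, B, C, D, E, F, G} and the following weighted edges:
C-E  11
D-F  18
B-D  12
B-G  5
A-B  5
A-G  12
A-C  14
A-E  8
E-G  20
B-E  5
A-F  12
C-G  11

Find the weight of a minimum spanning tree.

Grow the tree from G using Prim:
Step 1: frontier [B-G 5, C-G 11, A-G 12, E-G 20] → take B-G (5); add B.
Step 2: frontier [A-B 5, B-E 5, B-D 12, C-G 11, A-G 12, E-G 20] → take A-B (5); add A.
Step 3: frontier [A-E 8, A-F 12, A-C 14, B-E 5, B-D 12, C-G 11, E-G 20] → take B-E (5); add E.
Step 4: frontier [A-F 12, A-C 14, B-D 12, C-E 11, C-G 11] → take C-E (11); add C.
Step 5: frontier [A-F 12, B-D 12] → take B-D (12); add D.
Step 6: frontier [A-F 12, D-F 18] → take A-F (12); add F.
MST edges: B-G, A-B, B-E, C-E, B-D, A-F; total weight 5+5+5+11+12+12 = 50.

50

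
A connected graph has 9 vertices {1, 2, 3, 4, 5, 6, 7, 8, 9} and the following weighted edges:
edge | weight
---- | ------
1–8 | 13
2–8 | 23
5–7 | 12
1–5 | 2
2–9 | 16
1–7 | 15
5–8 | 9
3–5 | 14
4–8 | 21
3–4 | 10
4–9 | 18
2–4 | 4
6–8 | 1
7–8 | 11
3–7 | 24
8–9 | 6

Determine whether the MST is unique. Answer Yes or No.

Kruskal's algorithm — process edges by increasing weight (ties by edge label):
6–8 (1): add — endpoints in different components.
1–5 (2): add — endpoints in different components.
2–4 (4): add — endpoints in different components.
8–9 (6): add — endpoints in different components.
5–8 (9): add — endpoints in different components.
3–4 (10): add — endpoints in different components.
7–8 (11): add — endpoints in different components.
5–7 (12): skip — 5 and 7 already connected.
1–8 (13): skip — 1 and 8 already connected.
3–5 (14): add — endpoints in different components.
Every non-tree edge has weight strictly greater than the heaviest edge on the tree path between its endpoints, so the MST is unique.

Yes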